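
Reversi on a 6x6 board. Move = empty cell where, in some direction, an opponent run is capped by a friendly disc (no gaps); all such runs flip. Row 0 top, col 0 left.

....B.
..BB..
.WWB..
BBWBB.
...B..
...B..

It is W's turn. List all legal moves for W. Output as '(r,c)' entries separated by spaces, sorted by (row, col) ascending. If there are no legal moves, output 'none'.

(0,1): no bracket -> illegal
(0,2): flips 1 -> legal
(0,3): flips 1 -> legal
(0,5): no bracket -> illegal
(1,1): no bracket -> illegal
(1,4): flips 1 -> legal
(1,5): no bracket -> illegal
(2,0): no bracket -> illegal
(2,4): flips 1 -> legal
(2,5): no bracket -> illegal
(3,5): flips 2 -> legal
(4,0): flips 1 -> legal
(4,1): flips 1 -> legal
(4,2): no bracket -> illegal
(4,4): flips 1 -> legal
(4,5): no bracket -> illegal
(5,2): no bracket -> illegal
(5,4): flips 1 -> legal

Answer: (0,2) (0,3) (1,4) (2,4) (3,5) (4,0) (4,1) (4,4) (5,4)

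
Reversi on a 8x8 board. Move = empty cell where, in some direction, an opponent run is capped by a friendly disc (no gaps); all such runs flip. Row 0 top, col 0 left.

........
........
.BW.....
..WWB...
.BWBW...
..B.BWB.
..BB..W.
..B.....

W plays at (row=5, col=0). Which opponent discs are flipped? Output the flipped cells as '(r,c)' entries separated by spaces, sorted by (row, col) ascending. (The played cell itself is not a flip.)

Answer: (4,1)

Derivation:
Dir NW: edge -> no flip
Dir N: first cell '.' (not opp) -> no flip
Dir NE: opp run (4,1) capped by W -> flip
Dir W: edge -> no flip
Dir E: first cell '.' (not opp) -> no flip
Dir SW: edge -> no flip
Dir S: first cell '.' (not opp) -> no flip
Dir SE: first cell '.' (not opp) -> no flip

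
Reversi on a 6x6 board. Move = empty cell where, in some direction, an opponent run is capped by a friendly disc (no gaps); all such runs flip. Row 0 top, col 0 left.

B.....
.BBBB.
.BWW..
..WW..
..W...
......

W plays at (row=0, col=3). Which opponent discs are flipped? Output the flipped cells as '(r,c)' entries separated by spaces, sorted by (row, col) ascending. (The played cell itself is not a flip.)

Answer: (1,3)

Derivation:
Dir NW: edge -> no flip
Dir N: edge -> no flip
Dir NE: edge -> no flip
Dir W: first cell '.' (not opp) -> no flip
Dir E: first cell '.' (not opp) -> no flip
Dir SW: opp run (1,2) (2,1), next='.' -> no flip
Dir S: opp run (1,3) capped by W -> flip
Dir SE: opp run (1,4), next='.' -> no flip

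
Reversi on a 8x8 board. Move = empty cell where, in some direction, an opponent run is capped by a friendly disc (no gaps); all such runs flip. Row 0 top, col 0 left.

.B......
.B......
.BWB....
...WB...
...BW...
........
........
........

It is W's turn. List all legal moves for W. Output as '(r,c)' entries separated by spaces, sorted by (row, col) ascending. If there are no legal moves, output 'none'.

Answer: (0,0) (1,3) (2,0) (2,4) (3,5) (4,2) (5,3)

Derivation:
(0,0): flips 1 -> legal
(0,2): no bracket -> illegal
(1,0): no bracket -> illegal
(1,2): no bracket -> illegal
(1,3): flips 1 -> legal
(1,4): no bracket -> illegal
(2,0): flips 1 -> legal
(2,4): flips 2 -> legal
(2,5): no bracket -> illegal
(3,0): no bracket -> illegal
(3,1): no bracket -> illegal
(3,2): no bracket -> illegal
(3,5): flips 1 -> legal
(4,2): flips 1 -> legal
(4,5): no bracket -> illegal
(5,2): no bracket -> illegal
(5,3): flips 1 -> legal
(5,4): no bracket -> illegal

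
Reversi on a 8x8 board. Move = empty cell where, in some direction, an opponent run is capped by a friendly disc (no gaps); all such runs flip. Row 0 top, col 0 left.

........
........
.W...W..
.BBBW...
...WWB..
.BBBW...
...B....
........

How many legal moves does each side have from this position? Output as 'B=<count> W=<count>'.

Answer: B=8 W=12

Derivation:
-- B to move --
(1,0): flips 1 -> legal
(1,1): flips 1 -> legal
(1,2): no bracket -> illegal
(1,4): no bracket -> illegal
(1,5): no bracket -> illegal
(1,6): flips 3 -> legal
(2,0): no bracket -> illegal
(2,2): no bracket -> illegal
(2,3): flips 1 -> legal
(2,4): no bracket -> illegal
(2,6): no bracket -> illegal
(3,0): no bracket -> illegal
(3,5): flips 2 -> legal
(3,6): no bracket -> illegal
(4,2): flips 2 -> legal
(5,5): flips 2 -> legal
(6,4): no bracket -> illegal
(6,5): flips 2 -> legal
B mobility = 8
-- W to move --
(2,0): no bracket -> illegal
(2,2): flips 1 -> legal
(2,3): flips 1 -> legal
(2,4): no bracket -> illegal
(3,0): flips 3 -> legal
(3,5): no bracket -> illegal
(3,6): flips 1 -> legal
(4,0): no bracket -> illegal
(4,1): flips 1 -> legal
(4,2): no bracket -> illegal
(4,6): flips 1 -> legal
(5,0): flips 3 -> legal
(5,5): no bracket -> illegal
(5,6): flips 1 -> legal
(6,0): no bracket -> illegal
(6,1): flips 1 -> legal
(6,2): flips 1 -> legal
(6,4): no bracket -> illegal
(7,2): flips 1 -> legal
(7,3): flips 2 -> legal
(7,4): no bracket -> illegal
W mobility = 12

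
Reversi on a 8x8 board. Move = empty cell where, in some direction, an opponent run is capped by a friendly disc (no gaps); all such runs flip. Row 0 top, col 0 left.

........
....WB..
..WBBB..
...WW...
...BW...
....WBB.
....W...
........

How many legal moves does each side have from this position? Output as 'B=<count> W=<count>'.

Answer: B=12 W=13

Derivation:
-- B to move --
(0,3): flips 1 -> legal
(0,4): flips 1 -> legal
(0,5): flips 1 -> legal
(1,1): flips 3 -> legal
(1,2): no bracket -> illegal
(1,3): flips 1 -> legal
(2,1): flips 1 -> legal
(3,1): no bracket -> illegal
(3,2): no bracket -> illegal
(3,5): no bracket -> illegal
(4,2): flips 1 -> legal
(4,5): flips 2 -> legal
(5,3): flips 1 -> legal
(6,3): no bracket -> illegal
(6,5): flips 1 -> legal
(7,3): flips 1 -> legal
(7,4): flips 4 -> legal
(7,5): no bracket -> illegal
B mobility = 12
-- W to move --
(0,4): no bracket -> illegal
(0,5): no bracket -> illegal
(0,6): flips 2 -> legal
(1,2): flips 1 -> legal
(1,3): flips 1 -> legal
(1,6): flips 2 -> legal
(2,6): flips 3 -> legal
(3,2): flips 2 -> legal
(3,5): no bracket -> illegal
(3,6): flips 1 -> legal
(4,2): flips 1 -> legal
(4,5): no bracket -> illegal
(4,6): flips 1 -> legal
(4,7): no bracket -> illegal
(5,2): flips 1 -> legal
(5,3): flips 1 -> legal
(5,7): flips 2 -> legal
(6,5): no bracket -> illegal
(6,6): flips 1 -> legal
(6,7): no bracket -> illegal
W mobility = 13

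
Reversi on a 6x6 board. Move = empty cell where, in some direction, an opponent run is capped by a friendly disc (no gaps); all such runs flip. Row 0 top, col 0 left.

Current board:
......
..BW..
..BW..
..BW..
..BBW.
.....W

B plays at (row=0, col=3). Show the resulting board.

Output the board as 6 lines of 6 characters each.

Answer: ...B..
..BB..
..BB..
..BB..
..BBW.
.....W

Derivation:
Place B at (0,3); scan 8 dirs for brackets.
Dir NW: edge -> no flip
Dir N: edge -> no flip
Dir NE: edge -> no flip
Dir W: first cell '.' (not opp) -> no flip
Dir E: first cell '.' (not opp) -> no flip
Dir SW: first cell 'B' (not opp) -> no flip
Dir S: opp run (1,3) (2,3) (3,3) capped by B -> flip
Dir SE: first cell '.' (not opp) -> no flip
All flips: (1,3) (2,3) (3,3)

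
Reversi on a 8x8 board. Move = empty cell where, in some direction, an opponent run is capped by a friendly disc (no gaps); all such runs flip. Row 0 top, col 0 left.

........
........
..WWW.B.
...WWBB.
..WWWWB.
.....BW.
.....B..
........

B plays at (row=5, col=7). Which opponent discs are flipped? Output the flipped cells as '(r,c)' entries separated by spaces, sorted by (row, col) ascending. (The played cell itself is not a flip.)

Dir NW: first cell 'B' (not opp) -> no flip
Dir N: first cell '.' (not opp) -> no flip
Dir NE: edge -> no flip
Dir W: opp run (5,6) capped by B -> flip
Dir E: edge -> no flip
Dir SW: first cell '.' (not opp) -> no flip
Dir S: first cell '.' (not opp) -> no flip
Dir SE: edge -> no flip

Answer: (5,6)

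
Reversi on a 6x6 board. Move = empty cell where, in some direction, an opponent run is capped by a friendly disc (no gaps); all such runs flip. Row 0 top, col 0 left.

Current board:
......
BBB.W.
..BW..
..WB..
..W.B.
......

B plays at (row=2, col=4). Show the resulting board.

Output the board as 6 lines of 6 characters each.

Place B at (2,4); scan 8 dirs for brackets.
Dir NW: first cell '.' (not opp) -> no flip
Dir N: opp run (1,4), next='.' -> no flip
Dir NE: first cell '.' (not opp) -> no flip
Dir W: opp run (2,3) capped by B -> flip
Dir E: first cell '.' (not opp) -> no flip
Dir SW: first cell 'B' (not opp) -> no flip
Dir S: first cell '.' (not opp) -> no flip
Dir SE: first cell '.' (not opp) -> no flip
All flips: (2,3)

Answer: ......
BBB.W.
..BBB.
..WB..
..W.B.
......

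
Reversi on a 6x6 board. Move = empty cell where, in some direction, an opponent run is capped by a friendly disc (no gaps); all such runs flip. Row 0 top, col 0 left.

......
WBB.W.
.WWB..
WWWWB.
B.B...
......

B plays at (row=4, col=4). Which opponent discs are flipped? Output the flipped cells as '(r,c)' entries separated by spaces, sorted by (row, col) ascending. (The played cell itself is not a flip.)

Answer: (2,2) (3,3)

Derivation:
Dir NW: opp run (3,3) (2,2) capped by B -> flip
Dir N: first cell 'B' (not opp) -> no flip
Dir NE: first cell '.' (not opp) -> no flip
Dir W: first cell '.' (not opp) -> no flip
Dir E: first cell '.' (not opp) -> no flip
Dir SW: first cell '.' (not opp) -> no flip
Dir S: first cell '.' (not opp) -> no flip
Dir SE: first cell '.' (not opp) -> no flip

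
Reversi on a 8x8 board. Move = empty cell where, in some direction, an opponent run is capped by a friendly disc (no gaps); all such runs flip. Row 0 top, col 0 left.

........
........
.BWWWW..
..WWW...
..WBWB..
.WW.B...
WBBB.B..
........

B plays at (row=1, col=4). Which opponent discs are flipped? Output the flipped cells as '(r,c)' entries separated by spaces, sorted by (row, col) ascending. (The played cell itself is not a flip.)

Answer: (2,4) (3,4) (4,4)

Derivation:
Dir NW: first cell '.' (not opp) -> no flip
Dir N: first cell '.' (not opp) -> no flip
Dir NE: first cell '.' (not opp) -> no flip
Dir W: first cell '.' (not opp) -> no flip
Dir E: first cell '.' (not opp) -> no flip
Dir SW: opp run (2,3) (3,2), next='.' -> no flip
Dir S: opp run (2,4) (3,4) (4,4) capped by B -> flip
Dir SE: opp run (2,5), next='.' -> no flip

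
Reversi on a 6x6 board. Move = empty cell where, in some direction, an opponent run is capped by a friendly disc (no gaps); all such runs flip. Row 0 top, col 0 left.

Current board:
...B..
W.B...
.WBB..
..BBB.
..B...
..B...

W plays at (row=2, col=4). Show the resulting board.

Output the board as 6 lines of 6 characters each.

Place W at (2,4); scan 8 dirs for brackets.
Dir NW: first cell '.' (not opp) -> no flip
Dir N: first cell '.' (not opp) -> no flip
Dir NE: first cell '.' (not opp) -> no flip
Dir W: opp run (2,3) (2,2) capped by W -> flip
Dir E: first cell '.' (not opp) -> no flip
Dir SW: opp run (3,3) (4,2), next='.' -> no flip
Dir S: opp run (3,4), next='.' -> no flip
Dir SE: first cell '.' (not opp) -> no flip
All flips: (2,2) (2,3)

Answer: ...B..
W.B...
.WWWW.
..BBB.
..B...
..B...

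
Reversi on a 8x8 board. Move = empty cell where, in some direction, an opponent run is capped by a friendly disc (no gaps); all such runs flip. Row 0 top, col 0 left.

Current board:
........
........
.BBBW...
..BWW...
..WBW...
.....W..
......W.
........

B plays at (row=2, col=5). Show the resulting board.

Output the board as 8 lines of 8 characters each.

Answer: ........
........
.BBBBB..
..BWB...
..WBW...
.....W..
......W.
........

Derivation:
Place B at (2,5); scan 8 dirs for brackets.
Dir NW: first cell '.' (not opp) -> no flip
Dir N: first cell '.' (not opp) -> no flip
Dir NE: first cell '.' (not opp) -> no flip
Dir W: opp run (2,4) capped by B -> flip
Dir E: first cell '.' (not opp) -> no flip
Dir SW: opp run (3,4) capped by B -> flip
Dir S: first cell '.' (not opp) -> no flip
Dir SE: first cell '.' (not opp) -> no flip
All flips: (2,4) (3,4)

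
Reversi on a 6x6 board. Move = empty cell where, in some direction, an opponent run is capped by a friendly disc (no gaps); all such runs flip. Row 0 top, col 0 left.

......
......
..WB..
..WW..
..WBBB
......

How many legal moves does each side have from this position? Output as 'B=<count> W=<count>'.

-- B to move --
(1,1): flips 2 -> legal
(1,2): no bracket -> illegal
(1,3): no bracket -> illegal
(2,1): flips 2 -> legal
(2,4): no bracket -> illegal
(3,1): no bracket -> illegal
(3,4): no bracket -> illegal
(4,1): flips 2 -> legal
(5,1): no bracket -> illegal
(5,2): no bracket -> illegal
(5,3): no bracket -> illegal
B mobility = 3
-- W to move --
(1,2): no bracket -> illegal
(1,3): flips 1 -> legal
(1,4): flips 1 -> legal
(2,4): flips 1 -> legal
(3,4): no bracket -> illegal
(3,5): no bracket -> illegal
(5,2): no bracket -> illegal
(5,3): flips 1 -> legal
(5,4): flips 1 -> legal
(5,5): flips 1 -> legal
W mobility = 6

Answer: B=3 W=6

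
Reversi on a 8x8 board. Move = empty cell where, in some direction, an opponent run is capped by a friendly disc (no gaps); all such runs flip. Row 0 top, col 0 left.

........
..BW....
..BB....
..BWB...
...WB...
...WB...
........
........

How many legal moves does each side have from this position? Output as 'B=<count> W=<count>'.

Answer: B=7 W=8

Derivation:
-- B to move --
(0,2): no bracket -> illegal
(0,3): flips 1 -> legal
(0,4): flips 1 -> legal
(1,4): flips 1 -> legal
(2,4): no bracket -> illegal
(4,2): flips 1 -> legal
(5,2): flips 2 -> legal
(6,2): flips 1 -> legal
(6,3): flips 3 -> legal
(6,4): no bracket -> illegal
B mobility = 7
-- W to move --
(0,1): no bracket -> illegal
(0,2): no bracket -> illegal
(0,3): no bracket -> illegal
(1,1): flips 2 -> legal
(1,4): no bracket -> illegal
(2,1): flips 1 -> legal
(2,4): no bracket -> illegal
(2,5): flips 1 -> legal
(3,1): flips 2 -> legal
(3,5): flips 2 -> legal
(4,1): no bracket -> illegal
(4,2): no bracket -> illegal
(4,5): flips 1 -> legal
(5,5): flips 2 -> legal
(6,3): no bracket -> illegal
(6,4): no bracket -> illegal
(6,5): flips 1 -> legal
W mobility = 8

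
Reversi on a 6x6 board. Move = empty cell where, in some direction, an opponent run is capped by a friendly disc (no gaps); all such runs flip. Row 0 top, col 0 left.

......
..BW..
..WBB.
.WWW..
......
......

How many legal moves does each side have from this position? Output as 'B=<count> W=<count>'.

-- B to move --
(0,2): flips 1 -> legal
(0,3): flips 1 -> legal
(0,4): no bracket -> illegal
(1,1): no bracket -> illegal
(1,4): flips 1 -> legal
(2,0): no bracket -> illegal
(2,1): flips 1 -> legal
(3,0): no bracket -> illegal
(3,4): no bracket -> illegal
(4,0): no bracket -> illegal
(4,1): flips 1 -> legal
(4,2): flips 3 -> legal
(4,3): flips 1 -> legal
(4,4): no bracket -> illegal
B mobility = 7
-- W to move --
(0,1): no bracket -> illegal
(0,2): flips 1 -> legal
(0,3): no bracket -> illegal
(1,1): flips 1 -> legal
(1,4): flips 1 -> legal
(1,5): flips 1 -> legal
(2,1): no bracket -> illegal
(2,5): flips 2 -> legal
(3,4): no bracket -> illegal
(3,5): flips 1 -> legal
W mobility = 6

Answer: B=7 W=6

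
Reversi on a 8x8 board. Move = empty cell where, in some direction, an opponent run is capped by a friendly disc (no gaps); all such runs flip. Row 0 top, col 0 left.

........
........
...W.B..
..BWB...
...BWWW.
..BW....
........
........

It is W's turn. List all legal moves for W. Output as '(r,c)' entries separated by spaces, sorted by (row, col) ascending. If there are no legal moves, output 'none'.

(1,4): no bracket -> illegal
(1,5): no bracket -> illegal
(1,6): no bracket -> illegal
(2,1): no bracket -> illegal
(2,2): no bracket -> illegal
(2,4): flips 1 -> legal
(2,6): no bracket -> illegal
(3,1): flips 1 -> legal
(3,5): flips 1 -> legal
(3,6): no bracket -> illegal
(4,1): flips 1 -> legal
(4,2): flips 1 -> legal
(5,1): flips 1 -> legal
(5,4): no bracket -> illegal
(6,1): no bracket -> illegal
(6,2): no bracket -> illegal
(6,3): no bracket -> illegal

Answer: (2,4) (3,1) (3,5) (4,1) (4,2) (5,1)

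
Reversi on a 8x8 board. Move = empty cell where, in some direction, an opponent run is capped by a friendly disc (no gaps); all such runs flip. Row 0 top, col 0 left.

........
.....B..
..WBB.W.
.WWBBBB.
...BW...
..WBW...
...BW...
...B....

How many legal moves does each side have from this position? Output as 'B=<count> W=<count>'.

Answer: B=14 W=9

Derivation:
-- B to move --
(1,1): flips 1 -> legal
(1,2): no bracket -> illegal
(1,3): no bracket -> illegal
(1,6): flips 1 -> legal
(1,7): flips 1 -> legal
(2,0): no bracket -> illegal
(2,1): flips 2 -> legal
(2,5): no bracket -> illegal
(2,7): no bracket -> illegal
(3,0): flips 2 -> legal
(3,7): flips 1 -> legal
(4,0): no bracket -> illegal
(4,1): flips 2 -> legal
(4,2): no bracket -> illegal
(4,5): flips 2 -> legal
(5,1): flips 1 -> legal
(5,5): flips 3 -> legal
(6,1): flips 1 -> legal
(6,2): no bracket -> illegal
(6,5): flips 2 -> legal
(7,4): flips 3 -> legal
(7,5): flips 1 -> legal
B mobility = 14
-- W to move --
(0,4): flips 1 -> legal
(0,5): no bracket -> illegal
(0,6): no bracket -> illegal
(1,2): no bracket -> illegal
(1,3): no bracket -> illegal
(1,4): flips 3 -> legal
(1,6): no bracket -> illegal
(2,5): flips 4 -> legal
(2,7): no bracket -> illegal
(3,7): flips 4 -> legal
(4,2): flips 2 -> legal
(4,5): no bracket -> illegal
(4,6): flips 1 -> legal
(4,7): no bracket -> illegal
(6,2): flips 2 -> legal
(7,2): flips 1 -> legal
(7,4): flips 1 -> legal
W mobility = 9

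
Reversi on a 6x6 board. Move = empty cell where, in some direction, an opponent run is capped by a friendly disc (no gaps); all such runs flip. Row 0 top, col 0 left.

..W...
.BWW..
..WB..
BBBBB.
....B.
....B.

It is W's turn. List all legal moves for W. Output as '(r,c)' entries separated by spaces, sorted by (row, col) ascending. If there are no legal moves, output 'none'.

Answer: (0,0) (1,0) (2,0) (2,4) (4,0) (4,2) (4,3) (4,5) (5,5)

Derivation:
(0,0): flips 1 -> legal
(0,1): no bracket -> illegal
(1,0): flips 1 -> legal
(1,4): no bracket -> illegal
(2,0): flips 1 -> legal
(2,1): no bracket -> illegal
(2,4): flips 1 -> legal
(2,5): no bracket -> illegal
(3,5): no bracket -> illegal
(4,0): flips 1 -> legal
(4,1): no bracket -> illegal
(4,2): flips 1 -> legal
(4,3): flips 2 -> legal
(4,5): flips 2 -> legal
(5,3): no bracket -> illegal
(5,5): flips 2 -> legal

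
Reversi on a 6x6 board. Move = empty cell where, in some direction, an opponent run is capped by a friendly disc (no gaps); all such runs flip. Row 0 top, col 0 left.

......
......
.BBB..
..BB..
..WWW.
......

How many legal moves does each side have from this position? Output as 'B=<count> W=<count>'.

Answer: B=5 W=5

Derivation:
-- B to move --
(3,1): no bracket -> illegal
(3,4): no bracket -> illegal
(3,5): no bracket -> illegal
(4,1): no bracket -> illegal
(4,5): no bracket -> illegal
(5,1): flips 1 -> legal
(5,2): flips 1 -> legal
(5,3): flips 1 -> legal
(5,4): flips 1 -> legal
(5,5): flips 1 -> legal
B mobility = 5
-- W to move --
(1,0): flips 2 -> legal
(1,1): flips 2 -> legal
(1,2): flips 2 -> legal
(1,3): flips 2 -> legal
(1,4): no bracket -> illegal
(2,0): no bracket -> illegal
(2,4): flips 1 -> legal
(3,0): no bracket -> illegal
(3,1): no bracket -> illegal
(3,4): no bracket -> illegal
(4,1): no bracket -> illegal
W mobility = 5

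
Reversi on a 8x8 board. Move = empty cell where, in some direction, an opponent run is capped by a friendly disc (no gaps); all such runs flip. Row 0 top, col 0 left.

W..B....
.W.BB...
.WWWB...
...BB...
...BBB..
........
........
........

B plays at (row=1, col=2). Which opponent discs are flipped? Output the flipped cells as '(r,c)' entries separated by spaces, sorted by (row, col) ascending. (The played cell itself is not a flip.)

Dir NW: first cell '.' (not opp) -> no flip
Dir N: first cell '.' (not opp) -> no flip
Dir NE: first cell 'B' (not opp) -> no flip
Dir W: opp run (1,1), next='.' -> no flip
Dir E: first cell 'B' (not opp) -> no flip
Dir SW: opp run (2,1), next='.' -> no flip
Dir S: opp run (2,2), next='.' -> no flip
Dir SE: opp run (2,3) capped by B -> flip

Answer: (2,3)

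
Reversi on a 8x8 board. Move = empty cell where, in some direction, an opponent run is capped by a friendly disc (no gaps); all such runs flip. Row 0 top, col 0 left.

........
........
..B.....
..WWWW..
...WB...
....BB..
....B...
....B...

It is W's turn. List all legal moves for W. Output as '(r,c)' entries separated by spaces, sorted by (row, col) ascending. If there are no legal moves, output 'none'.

(1,1): flips 1 -> legal
(1,2): flips 1 -> legal
(1,3): no bracket -> illegal
(2,1): no bracket -> illegal
(2,3): no bracket -> illegal
(3,1): no bracket -> illegal
(4,5): flips 1 -> legal
(4,6): no bracket -> illegal
(5,3): flips 1 -> legal
(5,6): no bracket -> illegal
(6,3): no bracket -> illegal
(6,5): flips 1 -> legal
(6,6): flips 2 -> legal
(7,3): no bracket -> illegal
(7,5): no bracket -> illegal

Answer: (1,1) (1,2) (4,5) (5,3) (6,5) (6,6)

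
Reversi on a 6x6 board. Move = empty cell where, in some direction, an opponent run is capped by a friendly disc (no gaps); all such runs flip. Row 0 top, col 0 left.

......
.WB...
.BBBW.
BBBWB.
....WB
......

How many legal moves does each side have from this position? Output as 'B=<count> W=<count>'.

Answer: B=8 W=4

Derivation:
-- B to move --
(0,0): flips 1 -> legal
(0,1): flips 1 -> legal
(0,2): no bracket -> illegal
(1,0): flips 1 -> legal
(1,3): no bracket -> illegal
(1,4): flips 1 -> legal
(1,5): no bracket -> illegal
(2,0): no bracket -> illegal
(2,5): flips 1 -> legal
(3,5): no bracket -> illegal
(4,2): no bracket -> illegal
(4,3): flips 2 -> legal
(5,3): no bracket -> illegal
(5,4): flips 1 -> legal
(5,5): flips 2 -> legal
B mobility = 8
-- W to move --
(0,1): no bracket -> illegal
(0,2): no bracket -> illegal
(0,3): no bracket -> illegal
(1,0): no bracket -> illegal
(1,3): flips 2 -> legal
(1,4): no bracket -> illegal
(2,0): flips 3 -> legal
(2,5): no bracket -> illegal
(3,5): flips 1 -> legal
(4,0): no bracket -> illegal
(4,1): flips 2 -> legal
(4,2): no bracket -> illegal
(4,3): no bracket -> illegal
(5,4): no bracket -> illegal
(5,5): no bracket -> illegal
W mobility = 4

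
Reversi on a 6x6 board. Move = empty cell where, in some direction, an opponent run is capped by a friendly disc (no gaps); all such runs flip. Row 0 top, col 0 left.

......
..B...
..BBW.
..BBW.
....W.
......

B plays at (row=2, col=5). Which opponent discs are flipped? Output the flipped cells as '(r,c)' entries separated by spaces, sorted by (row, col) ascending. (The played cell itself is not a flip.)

Answer: (2,4)

Derivation:
Dir NW: first cell '.' (not opp) -> no flip
Dir N: first cell '.' (not opp) -> no flip
Dir NE: edge -> no flip
Dir W: opp run (2,4) capped by B -> flip
Dir E: edge -> no flip
Dir SW: opp run (3,4), next='.' -> no flip
Dir S: first cell '.' (not opp) -> no flip
Dir SE: edge -> no flip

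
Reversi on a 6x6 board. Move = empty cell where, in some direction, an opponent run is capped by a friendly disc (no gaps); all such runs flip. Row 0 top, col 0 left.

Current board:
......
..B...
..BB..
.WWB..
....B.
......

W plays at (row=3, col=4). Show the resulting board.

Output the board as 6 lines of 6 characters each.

Place W at (3,4); scan 8 dirs for brackets.
Dir NW: opp run (2,3) (1,2), next='.' -> no flip
Dir N: first cell '.' (not opp) -> no flip
Dir NE: first cell '.' (not opp) -> no flip
Dir W: opp run (3,3) capped by W -> flip
Dir E: first cell '.' (not opp) -> no flip
Dir SW: first cell '.' (not opp) -> no flip
Dir S: opp run (4,4), next='.' -> no flip
Dir SE: first cell '.' (not opp) -> no flip
All flips: (3,3)

Answer: ......
..B...
..BB..
.WWWW.
....B.
......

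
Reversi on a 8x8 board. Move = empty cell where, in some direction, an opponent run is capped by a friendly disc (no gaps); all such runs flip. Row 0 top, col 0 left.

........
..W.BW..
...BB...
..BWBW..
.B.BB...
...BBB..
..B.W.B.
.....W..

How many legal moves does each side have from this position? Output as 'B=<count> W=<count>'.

-- B to move --
(0,1): flips 1 -> legal
(0,2): no bracket -> illegal
(0,3): no bracket -> illegal
(0,4): no bracket -> illegal
(0,5): no bracket -> illegal
(0,6): flips 1 -> legal
(1,1): no bracket -> illegal
(1,3): no bracket -> illegal
(1,6): flips 1 -> legal
(2,1): no bracket -> illegal
(2,2): flips 1 -> legal
(2,5): no bracket -> illegal
(2,6): flips 1 -> legal
(3,6): flips 1 -> legal
(4,2): flips 1 -> legal
(4,5): no bracket -> illegal
(4,6): flips 1 -> legal
(6,3): no bracket -> illegal
(6,5): no bracket -> illegal
(7,3): flips 1 -> legal
(7,4): flips 1 -> legal
(7,6): no bracket -> illegal
B mobility = 10
-- W to move --
(0,3): no bracket -> illegal
(0,4): flips 5 -> legal
(0,5): no bracket -> illegal
(1,3): flips 3 -> legal
(2,1): no bracket -> illegal
(2,2): no bracket -> illegal
(2,5): no bracket -> illegal
(3,0): no bracket -> illegal
(3,1): flips 1 -> legal
(4,0): no bracket -> illegal
(4,2): flips 1 -> legal
(4,5): flips 2 -> legal
(4,6): flips 1 -> legal
(5,0): no bracket -> illegal
(5,1): no bracket -> illegal
(5,2): no bracket -> illegal
(5,6): no bracket -> illegal
(5,7): flips 1 -> legal
(6,1): no bracket -> illegal
(6,3): flips 2 -> legal
(6,5): no bracket -> illegal
(6,7): no bracket -> illegal
(7,1): flips 3 -> legal
(7,2): no bracket -> illegal
(7,3): no bracket -> illegal
(7,6): no bracket -> illegal
(7,7): flips 3 -> legal
W mobility = 10

Answer: B=10 W=10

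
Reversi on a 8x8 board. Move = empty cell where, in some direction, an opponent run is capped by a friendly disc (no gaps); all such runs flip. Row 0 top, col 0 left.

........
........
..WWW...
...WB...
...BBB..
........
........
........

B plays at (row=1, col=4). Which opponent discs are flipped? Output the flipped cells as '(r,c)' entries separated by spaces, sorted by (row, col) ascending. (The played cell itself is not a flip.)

Answer: (2,4)

Derivation:
Dir NW: first cell '.' (not opp) -> no flip
Dir N: first cell '.' (not opp) -> no flip
Dir NE: first cell '.' (not opp) -> no flip
Dir W: first cell '.' (not opp) -> no flip
Dir E: first cell '.' (not opp) -> no flip
Dir SW: opp run (2,3), next='.' -> no flip
Dir S: opp run (2,4) capped by B -> flip
Dir SE: first cell '.' (not opp) -> no flip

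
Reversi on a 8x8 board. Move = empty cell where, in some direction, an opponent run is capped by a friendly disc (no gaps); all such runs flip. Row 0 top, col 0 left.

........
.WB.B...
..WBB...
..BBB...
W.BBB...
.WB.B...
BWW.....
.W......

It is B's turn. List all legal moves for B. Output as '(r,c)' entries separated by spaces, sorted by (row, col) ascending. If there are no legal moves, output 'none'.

(0,0): flips 2 -> legal
(0,1): no bracket -> illegal
(0,2): no bracket -> illegal
(1,0): flips 1 -> legal
(1,3): no bracket -> illegal
(2,0): no bracket -> illegal
(2,1): flips 1 -> legal
(3,0): no bracket -> illegal
(3,1): no bracket -> illegal
(4,1): no bracket -> illegal
(5,0): flips 1 -> legal
(5,3): no bracket -> illegal
(6,3): flips 2 -> legal
(7,0): flips 1 -> legal
(7,2): flips 1 -> legal
(7,3): no bracket -> illegal

Answer: (0,0) (1,0) (2,1) (5,0) (6,3) (7,0) (7,2)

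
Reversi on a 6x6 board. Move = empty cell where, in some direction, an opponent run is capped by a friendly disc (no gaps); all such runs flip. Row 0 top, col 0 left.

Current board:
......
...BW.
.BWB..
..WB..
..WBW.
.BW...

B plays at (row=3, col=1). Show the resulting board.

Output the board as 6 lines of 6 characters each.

Answer: ......
...BW.
.BBB..
.BBB..
..WBW.
.BW...

Derivation:
Place B at (3,1); scan 8 dirs for brackets.
Dir NW: first cell '.' (not opp) -> no flip
Dir N: first cell 'B' (not opp) -> no flip
Dir NE: opp run (2,2) capped by B -> flip
Dir W: first cell '.' (not opp) -> no flip
Dir E: opp run (3,2) capped by B -> flip
Dir SW: first cell '.' (not opp) -> no flip
Dir S: first cell '.' (not opp) -> no flip
Dir SE: opp run (4,2), next='.' -> no flip
All flips: (2,2) (3,2)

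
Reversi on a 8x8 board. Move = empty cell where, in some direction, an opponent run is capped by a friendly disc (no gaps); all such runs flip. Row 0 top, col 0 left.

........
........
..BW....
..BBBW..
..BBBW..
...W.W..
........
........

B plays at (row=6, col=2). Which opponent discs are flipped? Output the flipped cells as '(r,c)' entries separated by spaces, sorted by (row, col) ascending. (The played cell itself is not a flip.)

Answer: (5,3)

Derivation:
Dir NW: first cell '.' (not opp) -> no flip
Dir N: first cell '.' (not opp) -> no flip
Dir NE: opp run (5,3) capped by B -> flip
Dir W: first cell '.' (not opp) -> no flip
Dir E: first cell '.' (not opp) -> no flip
Dir SW: first cell '.' (not opp) -> no flip
Dir S: first cell '.' (not opp) -> no flip
Dir SE: first cell '.' (not opp) -> no flip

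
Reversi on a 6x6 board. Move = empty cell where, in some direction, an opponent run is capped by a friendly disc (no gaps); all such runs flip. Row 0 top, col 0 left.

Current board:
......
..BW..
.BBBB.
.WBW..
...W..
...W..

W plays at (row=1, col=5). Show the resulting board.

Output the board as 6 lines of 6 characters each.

Place W at (1,5); scan 8 dirs for brackets.
Dir NW: first cell '.' (not opp) -> no flip
Dir N: first cell '.' (not opp) -> no flip
Dir NE: edge -> no flip
Dir W: first cell '.' (not opp) -> no flip
Dir E: edge -> no flip
Dir SW: opp run (2,4) capped by W -> flip
Dir S: first cell '.' (not opp) -> no flip
Dir SE: edge -> no flip
All flips: (2,4)

Answer: ......
..BW.W
.BBBW.
.WBW..
...W..
...W..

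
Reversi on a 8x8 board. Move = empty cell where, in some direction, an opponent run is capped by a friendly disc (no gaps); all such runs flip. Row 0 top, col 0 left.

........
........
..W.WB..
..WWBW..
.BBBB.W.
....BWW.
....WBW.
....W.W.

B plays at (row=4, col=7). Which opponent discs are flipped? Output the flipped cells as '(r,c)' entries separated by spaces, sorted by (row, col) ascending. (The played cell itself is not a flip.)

Answer: (5,6)

Derivation:
Dir NW: first cell '.' (not opp) -> no flip
Dir N: first cell '.' (not opp) -> no flip
Dir NE: edge -> no flip
Dir W: opp run (4,6), next='.' -> no flip
Dir E: edge -> no flip
Dir SW: opp run (5,6) capped by B -> flip
Dir S: first cell '.' (not opp) -> no flip
Dir SE: edge -> no flip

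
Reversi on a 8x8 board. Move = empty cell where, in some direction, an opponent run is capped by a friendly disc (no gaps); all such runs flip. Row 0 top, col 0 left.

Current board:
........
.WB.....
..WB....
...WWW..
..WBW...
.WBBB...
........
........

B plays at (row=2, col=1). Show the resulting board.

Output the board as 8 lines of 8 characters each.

Place B at (2,1); scan 8 dirs for brackets.
Dir NW: first cell '.' (not opp) -> no flip
Dir N: opp run (1,1), next='.' -> no flip
Dir NE: first cell 'B' (not opp) -> no flip
Dir W: first cell '.' (not opp) -> no flip
Dir E: opp run (2,2) capped by B -> flip
Dir SW: first cell '.' (not opp) -> no flip
Dir S: first cell '.' (not opp) -> no flip
Dir SE: first cell '.' (not opp) -> no flip
All flips: (2,2)

Answer: ........
.WB.....
.BBB....
...WWW..
..WBW...
.WBBB...
........
........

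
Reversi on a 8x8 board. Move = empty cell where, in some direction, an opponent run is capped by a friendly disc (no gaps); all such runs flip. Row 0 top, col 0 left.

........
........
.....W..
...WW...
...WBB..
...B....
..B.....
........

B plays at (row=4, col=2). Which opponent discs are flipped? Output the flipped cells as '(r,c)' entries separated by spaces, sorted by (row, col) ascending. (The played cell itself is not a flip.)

Dir NW: first cell '.' (not opp) -> no flip
Dir N: first cell '.' (not opp) -> no flip
Dir NE: opp run (3,3), next='.' -> no flip
Dir W: first cell '.' (not opp) -> no flip
Dir E: opp run (4,3) capped by B -> flip
Dir SW: first cell '.' (not opp) -> no flip
Dir S: first cell '.' (not opp) -> no flip
Dir SE: first cell 'B' (not opp) -> no flip

Answer: (4,3)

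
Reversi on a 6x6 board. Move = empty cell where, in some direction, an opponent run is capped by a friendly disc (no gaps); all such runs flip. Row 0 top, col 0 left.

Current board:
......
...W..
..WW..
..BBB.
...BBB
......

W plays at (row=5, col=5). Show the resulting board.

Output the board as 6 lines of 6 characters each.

Answer: ......
...W..
..WW..
..BWB.
...BWB
.....W

Derivation:
Place W at (5,5); scan 8 dirs for brackets.
Dir NW: opp run (4,4) (3,3) capped by W -> flip
Dir N: opp run (4,5), next='.' -> no flip
Dir NE: edge -> no flip
Dir W: first cell '.' (not opp) -> no flip
Dir E: edge -> no flip
Dir SW: edge -> no flip
Dir S: edge -> no flip
Dir SE: edge -> no flip
All flips: (3,3) (4,4)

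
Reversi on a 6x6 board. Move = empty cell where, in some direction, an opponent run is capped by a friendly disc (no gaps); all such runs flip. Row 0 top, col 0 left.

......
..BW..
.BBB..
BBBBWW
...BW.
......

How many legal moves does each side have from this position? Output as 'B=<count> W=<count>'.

Answer: B=6 W=6

Derivation:
-- B to move --
(0,2): no bracket -> illegal
(0,3): flips 1 -> legal
(0,4): flips 1 -> legal
(1,4): flips 1 -> legal
(2,4): no bracket -> illegal
(2,5): flips 1 -> legal
(4,5): flips 2 -> legal
(5,3): no bracket -> illegal
(5,4): no bracket -> illegal
(5,5): flips 1 -> legal
B mobility = 6
-- W to move --
(0,1): flips 2 -> legal
(0,2): no bracket -> illegal
(0,3): no bracket -> illegal
(1,0): no bracket -> illegal
(1,1): flips 3 -> legal
(1,4): no bracket -> illegal
(2,0): no bracket -> illegal
(2,4): no bracket -> illegal
(4,0): flips 2 -> legal
(4,1): no bracket -> illegal
(4,2): flips 1 -> legal
(5,2): flips 1 -> legal
(5,3): flips 3 -> legal
(5,4): no bracket -> illegal
W mobility = 6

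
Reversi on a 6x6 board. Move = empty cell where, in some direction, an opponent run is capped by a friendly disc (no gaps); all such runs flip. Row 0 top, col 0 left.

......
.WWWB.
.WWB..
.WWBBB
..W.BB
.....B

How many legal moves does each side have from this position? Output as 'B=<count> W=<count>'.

-- B to move --
(0,0): flips 2 -> legal
(0,1): flips 1 -> legal
(0,2): no bracket -> illegal
(0,3): flips 1 -> legal
(0,4): no bracket -> illegal
(1,0): flips 3 -> legal
(2,0): flips 2 -> legal
(2,4): no bracket -> illegal
(3,0): flips 2 -> legal
(4,0): no bracket -> illegal
(4,1): flips 1 -> legal
(4,3): no bracket -> illegal
(5,1): flips 1 -> legal
(5,2): no bracket -> illegal
(5,3): no bracket -> illegal
B mobility = 8
-- W to move --
(0,3): no bracket -> illegal
(0,4): no bracket -> illegal
(0,5): flips 2 -> legal
(1,5): flips 1 -> legal
(2,4): flips 2 -> legal
(2,5): no bracket -> illegal
(4,3): flips 2 -> legal
(5,3): no bracket -> illegal
(5,4): no bracket -> illegal
W mobility = 4

Answer: B=8 W=4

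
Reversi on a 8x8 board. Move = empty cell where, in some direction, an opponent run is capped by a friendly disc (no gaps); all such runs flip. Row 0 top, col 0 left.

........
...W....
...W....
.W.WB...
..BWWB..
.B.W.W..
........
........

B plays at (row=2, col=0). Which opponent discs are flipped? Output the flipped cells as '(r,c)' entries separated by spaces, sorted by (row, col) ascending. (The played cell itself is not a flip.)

Dir NW: edge -> no flip
Dir N: first cell '.' (not opp) -> no flip
Dir NE: first cell '.' (not opp) -> no flip
Dir W: edge -> no flip
Dir E: first cell '.' (not opp) -> no flip
Dir SW: edge -> no flip
Dir S: first cell '.' (not opp) -> no flip
Dir SE: opp run (3,1) capped by B -> flip

Answer: (3,1)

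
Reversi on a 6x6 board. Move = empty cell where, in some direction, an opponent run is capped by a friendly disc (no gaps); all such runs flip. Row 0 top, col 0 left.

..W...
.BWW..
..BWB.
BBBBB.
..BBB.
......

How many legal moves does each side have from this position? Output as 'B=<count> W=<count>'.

-- B to move --
(0,1): flips 2 -> legal
(0,3): flips 2 -> legal
(0,4): flips 1 -> legal
(1,4): flips 3 -> legal
(2,1): no bracket -> illegal
B mobility = 4
-- W to move --
(0,0): no bracket -> illegal
(0,1): no bracket -> illegal
(1,0): flips 1 -> legal
(1,4): no bracket -> illegal
(1,5): no bracket -> illegal
(2,0): flips 1 -> legal
(2,1): flips 1 -> legal
(2,5): flips 1 -> legal
(3,5): flips 1 -> legal
(4,0): flips 2 -> legal
(4,1): flips 1 -> legal
(4,5): flips 1 -> legal
(5,1): no bracket -> illegal
(5,2): flips 3 -> legal
(5,3): flips 2 -> legal
(5,4): no bracket -> illegal
(5,5): no bracket -> illegal
W mobility = 10

Answer: B=4 W=10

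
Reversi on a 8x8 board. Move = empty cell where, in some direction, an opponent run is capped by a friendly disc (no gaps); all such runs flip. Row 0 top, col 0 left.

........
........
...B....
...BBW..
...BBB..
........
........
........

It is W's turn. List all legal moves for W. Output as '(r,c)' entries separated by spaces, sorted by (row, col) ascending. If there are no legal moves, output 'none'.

(1,2): no bracket -> illegal
(1,3): no bracket -> illegal
(1,4): no bracket -> illegal
(2,2): no bracket -> illegal
(2,4): no bracket -> illegal
(2,5): no bracket -> illegal
(3,2): flips 2 -> legal
(3,6): no bracket -> illegal
(4,2): no bracket -> illegal
(4,6): no bracket -> illegal
(5,2): no bracket -> illegal
(5,3): flips 1 -> legal
(5,4): no bracket -> illegal
(5,5): flips 1 -> legal
(5,6): no bracket -> illegal

Answer: (3,2) (5,3) (5,5)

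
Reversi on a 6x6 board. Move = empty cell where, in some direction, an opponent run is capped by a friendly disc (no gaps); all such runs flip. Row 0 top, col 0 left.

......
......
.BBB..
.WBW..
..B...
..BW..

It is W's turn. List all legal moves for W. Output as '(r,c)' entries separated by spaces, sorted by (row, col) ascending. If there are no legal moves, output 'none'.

Answer: (1,1) (1,3) (5,1)

Derivation:
(1,0): no bracket -> illegal
(1,1): flips 2 -> legal
(1,2): no bracket -> illegal
(1,3): flips 2 -> legal
(1,4): no bracket -> illegal
(2,0): no bracket -> illegal
(2,4): no bracket -> illegal
(3,0): no bracket -> illegal
(3,4): no bracket -> illegal
(4,1): no bracket -> illegal
(4,3): no bracket -> illegal
(5,1): flips 2 -> legal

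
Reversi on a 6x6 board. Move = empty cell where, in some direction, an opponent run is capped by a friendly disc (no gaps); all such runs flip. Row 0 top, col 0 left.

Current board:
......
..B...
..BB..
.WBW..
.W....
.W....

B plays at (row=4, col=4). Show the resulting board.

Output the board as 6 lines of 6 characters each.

Place B at (4,4); scan 8 dirs for brackets.
Dir NW: opp run (3,3) capped by B -> flip
Dir N: first cell '.' (not opp) -> no flip
Dir NE: first cell '.' (not opp) -> no flip
Dir W: first cell '.' (not opp) -> no flip
Dir E: first cell '.' (not opp) -> no flip
Dir SW: first cell '.' (not opp) -> no flip
Dir S: first cell '.' (not opp) -> no flip
Dir SE: first cell '.' (not opp) -> no flip
All flips: (3,3)

Answer: ......
..B...
..BB..
.WBB..
.W..B.
.W....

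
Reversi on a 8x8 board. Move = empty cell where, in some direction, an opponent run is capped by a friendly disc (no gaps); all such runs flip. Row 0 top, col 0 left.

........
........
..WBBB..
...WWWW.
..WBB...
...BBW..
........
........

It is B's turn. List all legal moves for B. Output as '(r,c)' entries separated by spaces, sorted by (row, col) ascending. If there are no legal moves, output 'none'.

Answer: (1,1) (2,1) (2,6) (3,1) (4,1) (4,5) (4,6) (4,7) (5,1) (5,6) (6,6)

Derivation:
(1,1): flips 2 -> legal
(1,2): no bracket -> illegal
(1,3): no bracket -> illegal
(2,1): flips 1 -> legal
(2,6): flips 1 -> legal
(2,7): no bracket -> illegal
(3,1): flips 1 -> legal
(3,2): no bracket -> illegal
(3,7): no bracket -> illegal
(4,1): flips 1 -> legal
(4,5): flips 2 -> legal
(4,6): flips 1 -> legal
(4,7): flips 1 -> legal
(5,1): flips 2 -> legal
(5,2): no bracket -> illegal
(5,6): flips 1 -> legal
(6,4): no bracket -> illegal
(6,5): no bracket -> illegal
(6,6): flips 1 -> legal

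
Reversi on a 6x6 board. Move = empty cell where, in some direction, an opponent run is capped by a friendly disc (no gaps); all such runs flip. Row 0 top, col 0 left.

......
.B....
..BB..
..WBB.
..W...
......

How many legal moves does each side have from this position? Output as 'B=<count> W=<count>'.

-- B to move --
(2,1): no bracket -> illegal
(3,1): flips 1 -> legal
(4,1): flips 1 -> legal
(4,3): no bracket -> illegal
(5,1): flips 1 -> legal
(5,2): flips 2 -> legal
(5,3): no bracket -> illegal
B mobility = 4
-- W to move --
(0,0): no bracket -> illegal
(0,1): no bracket -> illegal
(0,2): no bracket -> illegal
(1,0): no bracket -> illegal
(1,2): flips 1 -> legal
(1,3): no bracket -> illegal
(1,4): flips 1 -> legal
(2,0): no bracket -> illegal
(2,1): no bracket -> illegal
(2,4): flips 1 -> legal
(2,5): no bracket -> illegal
(3,1): no bracket -> illegal
(3,5): flips 2 -> legal
(4,3): no bracket -> illegal
(4,4): no bracket -> illegal
(4,5): no bracket -> illegal
W mobility = 4

Answer: B=4 W=4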